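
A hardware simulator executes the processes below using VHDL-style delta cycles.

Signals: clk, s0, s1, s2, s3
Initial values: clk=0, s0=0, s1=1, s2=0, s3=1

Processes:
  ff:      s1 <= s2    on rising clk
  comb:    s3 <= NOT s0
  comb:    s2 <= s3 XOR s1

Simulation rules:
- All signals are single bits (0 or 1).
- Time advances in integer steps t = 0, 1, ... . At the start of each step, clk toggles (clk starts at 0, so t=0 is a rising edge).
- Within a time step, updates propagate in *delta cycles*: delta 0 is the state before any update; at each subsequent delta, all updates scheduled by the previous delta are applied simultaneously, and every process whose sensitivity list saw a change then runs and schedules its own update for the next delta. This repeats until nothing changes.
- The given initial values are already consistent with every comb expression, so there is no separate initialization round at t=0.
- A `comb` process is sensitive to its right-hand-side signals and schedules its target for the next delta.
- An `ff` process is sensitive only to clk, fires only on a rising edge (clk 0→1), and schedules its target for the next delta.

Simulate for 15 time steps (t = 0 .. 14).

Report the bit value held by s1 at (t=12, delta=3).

0

t=0 Δ0: s3=1 s0=0 s2=0 s1=1 clk=0
  Δ1: clk:0→1
  Δ2: s1:1→0
  Δ3: s2:0→1
  (3Δ to stable)
t=1 Δ0: s3=1 s0=0 s2=1 s1=0 clk=1
  Δ1: clk:1→0
  (1Δ to stable)
t=2 Δ0: s3=1 s0=0 s2=1 s1=0 clk=0
  Δ1: clk:0→1
  Δ2: s1:0→1
  Δ3: s2:1→0
  (3Δ to stable)
t=3 Δ0: s3=1 s0=0 s2=0 s1=1 clk=1
  Δ1: clk:1→0
  (1Δ to stable)
t=4 Δ0: s3=1 s0=0 s2=0 s1=1 clk=0
  Δ1: clk:0→1
  Δ2: s1:1→0
  Δ3: s2:0→1
  (3Δ to stable)
t=5 Δ0: s3=1 s0=0 s2=1 s1=0 clk=1
  Δ1: clk:1→0
  (1Δ to stable)
t=6 Δ0: s3=1 s0=0 s2=1 s1=0 clk=0
  Δ1: clk:0→1
  Δ2: s1:0→1
  Δ3: s2:1→0
  (3Δ to stable)
t=7 Δ0: s3=1 s0=0 s2=0 s1=1 clk=1
  Δ1: clk:1→0
  (1Δ to stable)
t=8 Δ0: s3=1 s0=0 s2=0 s1=1 clk=0
  Δ1: clk:0→1
  Δ2: s1:1→0
  Δ3: s2:0→1
  (3Δ to stable)
t=9 Δ0: s3=1 s0=0 s2=1 s1=0 clk=1
  Δ1: clk:1→0
  (1Δ to stable)
t=10 Δ0: s3=1 s0=0 s2=1 s1=0 clk=0
  Δ1: clk:0→1
  Δ2: s1:0→1
  Δ3: s2:1→0
  (3Δ to stable)
t=11 Δ0: s3=1 s0=0 s2=0 s1=1 clk=1
  Δ1: clk:1→0
  (1Δ to stable)
t=12 Δ0: s3=1 s0=0 s2=0 s1=1 clk=0
  Δ1: clk:0→1
  Δ2: s1:1→0
  Δ3: s2:0→1
  (3Δ to stable)
t=13 Δ0: s3=1 s0=0 s2=1 s1=0 clk=1
  Δ1: clk:1→0
  (1Δ to stable)
t=14 Δ0: s3=1 s0=0 s2=1 s1=0 clk=0
  Δ1: clk:0→1
  Δ2: s1:0→1
  Δ3: s2:1→0
  (3Δ to stable)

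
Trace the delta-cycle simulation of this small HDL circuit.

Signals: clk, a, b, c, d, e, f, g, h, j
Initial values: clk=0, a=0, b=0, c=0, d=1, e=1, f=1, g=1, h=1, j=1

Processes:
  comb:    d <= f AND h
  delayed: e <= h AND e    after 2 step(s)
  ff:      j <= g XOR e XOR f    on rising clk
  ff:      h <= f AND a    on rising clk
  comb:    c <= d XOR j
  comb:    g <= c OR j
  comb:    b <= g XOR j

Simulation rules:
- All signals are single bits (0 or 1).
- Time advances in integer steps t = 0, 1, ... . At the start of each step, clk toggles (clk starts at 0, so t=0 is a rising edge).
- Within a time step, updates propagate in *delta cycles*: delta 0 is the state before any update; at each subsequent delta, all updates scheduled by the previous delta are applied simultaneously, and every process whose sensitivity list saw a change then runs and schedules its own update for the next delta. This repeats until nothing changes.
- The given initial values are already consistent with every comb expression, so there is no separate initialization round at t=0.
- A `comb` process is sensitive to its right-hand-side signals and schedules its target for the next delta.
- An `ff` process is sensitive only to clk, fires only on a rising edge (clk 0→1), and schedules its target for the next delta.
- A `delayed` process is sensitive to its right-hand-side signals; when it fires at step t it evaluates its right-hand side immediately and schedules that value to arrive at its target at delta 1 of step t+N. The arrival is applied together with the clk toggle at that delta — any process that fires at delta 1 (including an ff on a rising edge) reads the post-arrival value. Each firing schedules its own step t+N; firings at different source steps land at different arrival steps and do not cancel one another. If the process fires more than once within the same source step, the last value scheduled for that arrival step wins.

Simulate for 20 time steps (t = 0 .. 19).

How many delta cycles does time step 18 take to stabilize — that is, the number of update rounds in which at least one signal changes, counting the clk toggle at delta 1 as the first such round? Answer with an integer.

5

t=0 Δ0: c=0 j=1 d=1 b=0 g=1 clk=0 f=1 e=1 a=0 h=1
  Δ1: clk:0→1
  Δ2: h:1→0
  Δ3: d:1→0
  Δ4: c:0→1
  (4Δ to stable)
t=1 Δ0: c=1 j=1 d=0 b=0 g=1 clk=1 f=1 e=1 a=0 h=0
  Δ1: clk:1→0
  (1Δ to stable)
t=2 Δ0: c=1 j=1 d=0 b=0 g=1 clk=0 f=1 e=1 a=0 h=0
  Δ1: clk:0→1, e:1→0
  Δ2: j:1→0
  Δ3: c:1→0, b:0→1
  Δ4: g:1→0
  Δ5: b:1→0
  (5Δ to stable)
t=3 Δ0: c=0 j=0 d=0 b=0 g=0 clk=1 f=1 e=0 a=0 h=0
  Δ1: clk:1→0
  (1Δ to stable)
t=4 Δ0: c=0 j=0 d=0 b=0 g=0 clk=0 f=1 e=0 a=0 h=0
  Δ1: clk:0→1
  Δ2: j:0→1
  Δ3: c:0→1, b:0→1, g:0→1
  Δ4: b:1→0
  (4Δ to stable)
t=5 Δ0: c=1 j=1 d=0 b=0 g=1 clk=1 f=1 e=0 a=0 h=0
  Δ1: clk:1→0
  (1Δ to stable)
t=6 Δ0: c=1 j=1 d=0 b=0 g=1 clk=0 f=1 e=0 a=0 h=0
  Δ1: clk:0→1
  Δ2: j:1→0
  Δ3: c:1→0, b:0→1
  Δ4: g:1→0
  Δ5: b:1→0
  (5Δ to stable)
t=7 Δ0: c=0 j=0 d=0 b=0 g=0 clk=1 f=1 e=0 a=0 h=0
  Δ1: clk:1→0
  (1Δ to stable)
t=8 Δ0: c=0 j=0 d=0 b=0 g=0 clk=0 f=1 e=0 a=0 h=0
  Δ1: clk:0→1
  Δ2: j:0→1
  Δ3: c:0→1, b:0→1, g:0→1
  Δ4: b:1→0
  (4Δ to stable)
t=9 Δ0: c=1 j=1 d=0 b=0 g=1 clk=1 f=1 e=0 a=0 h=0
  Δ1: clk:1→0
  (1Δ to stable)
t=10 Δ0: c=1 j=1 d=0 b=0 g=1 clk=0 f=1 e=0 a=0 h=0
  Δ1: clk:0→1
  Δ2: j:1→0
  Δ3: c:1→0, b:0→1
  Δ4: g:1→0
  Δ5: b:1→0
  (5Δ to stable)
t=11 Δ0: c=0 j=0 d=0 b=0 g=0 clk=1 f=1 e=0 a=0 h=0
  Δ1: clk:1→0
  (1Δ to stable)
t=12 Δ0: c=0 j=0 d=0 b=0 g=0 clk=0 f=1 e=0 a=0 h=0
  Δ1: clk:0→1
  Δ2: j:0→1
  Δ3: c:0→1, b:0→1, g:0→1
  Δ4: b:1→0
  (4Δ to stable)
t=13 Δ0: c=1 j=1 d=0 b=0 g=1 clk=1 f=1 e=0 a=0 h=0
  Δ1: clk:1→0
  (1Δ to stable)
t=14 Δ0: c=1 j=1 d=0 b=0 g=1 clk=0 f=1 e=0 a=0 h=0
  Δ1: clk:0→1
  Δ2: j:1→0
  Δ3: c:1→0, b:0→1
  Δ4: g:1→0
  Δ5: b:1→0
  (5Δ to stable)
t=15 Δ0: c=0 j=0 d=0 b=0 g=0 clk=1 f=1 e=0 a=0 h=0
  Δ1: clk:1→0
  (1Δ to stable)
t=16 Δ0: c=0 j=0 d=0 b=0 g=0 clk=0 f=1 e=0 a=0 h=0
  Δ1: clk:0→1
  Δ2: j:0→1
  Δ3: c:0→1, b:0→1, g:0→1
  Δ4: b:1→0
  (4Δ to stable)
t=17 Δ0: c=1 j=1 d=0 b=0 g=1 clk=1 f=1 e=0 a=0 h=0
  Δ1: clk:1→0
  (1Δ to stable)
t=18 Δ0: c=1 j=1 d=0 b=0 g=1 clk=0 f=1 e=0 a=0 h=0
  Δ1: clk:0→1
  Δ2: j:1→0
  Δ3: c:1→0, b:0→1
  Δ4: g:1→0
  Δ5: b:1→0
  (5Δ to stable)
t=19 Δ0: c=0 j=0 d=0 b=0 g=0 clk=1 f=1 e=0 a=0 h=0
  Δ1: clk:1→0
  (1Δ to stable)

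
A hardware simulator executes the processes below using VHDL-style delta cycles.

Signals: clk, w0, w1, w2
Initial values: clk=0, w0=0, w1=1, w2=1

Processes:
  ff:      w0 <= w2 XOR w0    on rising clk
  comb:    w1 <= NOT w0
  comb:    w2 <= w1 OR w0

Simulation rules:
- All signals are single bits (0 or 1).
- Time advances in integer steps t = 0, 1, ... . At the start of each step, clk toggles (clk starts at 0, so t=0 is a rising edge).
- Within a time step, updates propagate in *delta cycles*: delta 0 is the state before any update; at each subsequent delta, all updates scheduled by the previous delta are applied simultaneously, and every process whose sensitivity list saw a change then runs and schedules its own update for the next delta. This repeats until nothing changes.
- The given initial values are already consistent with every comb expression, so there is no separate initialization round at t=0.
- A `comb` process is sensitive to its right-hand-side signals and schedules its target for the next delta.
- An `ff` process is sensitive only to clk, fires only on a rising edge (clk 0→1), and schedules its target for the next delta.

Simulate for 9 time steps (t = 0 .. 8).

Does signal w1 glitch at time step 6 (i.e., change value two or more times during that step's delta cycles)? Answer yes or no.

t0.Δ0 w1=1 w0=0 clk=0 w2=1
t0.Δ1 w1=1 w0=0 clk=1 w2=1
t0.Δ2 w1=1 w0=1 clk=1 w2=1
t0.Δ3 w1=0 w0=1 clk=1 w2=1
t1.Δ0 w1=0 w0=1 clk=1 w2=1
t1.Δ1 w1=0 w0=1 clk=0 w2=1
t2.Δ0 w1=0 w0=1 clk=0 w2=1
t2.Δ1 w1=0 w0=1 clk=1 w2=1
t2.Δ2 w1=0 w0=0 clk=1 w2=1
t2.Δ3 w1=1 w0=0 clk=1 w2=0
t2.Δ4 w1=1 w0=0 clk=1 w2=1
t3.Δ0 w1=1 w0=0 clk=1 w2=1
t3.Δ1 w1=1 w0=0 clk=0 w2=1
t4.Δ0 w1=1 w0=0 clk=0 w2=1
t4.Δ1 w1=1 w0=0 clk=1 w2=1
t4.Δ2 w1=1 w0=1 clk=1 w2=1
t4.Δ3 w1=0 w0=1 clk=1 w2=1
t5.Δ0 w1=0 w0=1 clk=1 w2=1
t5.Δ1 w1=0 w0=1 clk=0 w2=1
t6.Δ0 w1=0 w0=1 clk=0 w2=1
t6.Δ1 w1=0 w0=1 clk=1 w2=1
t6.Δ2 w1=0 w0=0 clk=1 w2=1
t6.Δ3 w1=1 w0=0 clk=1 w2=0
t6.Δ4 w1=1 w0=0 clk=1 w2=1
t7.Δ0 w1=1 w0=0 clk=1 w2=1
t7.Δ1 w1=1 w0=0 clk=0 w2=1
t8.Δ0 w1=1 w0=0 clk=0 w2=1
t8.Δ1 w1=1 w0=0 clk=1 w2=1
t8.Δ2 w1=1 w0=1 clk=1 w2=1
t8.Δ3 w1=0 w0=1 clk=1 w2=1

no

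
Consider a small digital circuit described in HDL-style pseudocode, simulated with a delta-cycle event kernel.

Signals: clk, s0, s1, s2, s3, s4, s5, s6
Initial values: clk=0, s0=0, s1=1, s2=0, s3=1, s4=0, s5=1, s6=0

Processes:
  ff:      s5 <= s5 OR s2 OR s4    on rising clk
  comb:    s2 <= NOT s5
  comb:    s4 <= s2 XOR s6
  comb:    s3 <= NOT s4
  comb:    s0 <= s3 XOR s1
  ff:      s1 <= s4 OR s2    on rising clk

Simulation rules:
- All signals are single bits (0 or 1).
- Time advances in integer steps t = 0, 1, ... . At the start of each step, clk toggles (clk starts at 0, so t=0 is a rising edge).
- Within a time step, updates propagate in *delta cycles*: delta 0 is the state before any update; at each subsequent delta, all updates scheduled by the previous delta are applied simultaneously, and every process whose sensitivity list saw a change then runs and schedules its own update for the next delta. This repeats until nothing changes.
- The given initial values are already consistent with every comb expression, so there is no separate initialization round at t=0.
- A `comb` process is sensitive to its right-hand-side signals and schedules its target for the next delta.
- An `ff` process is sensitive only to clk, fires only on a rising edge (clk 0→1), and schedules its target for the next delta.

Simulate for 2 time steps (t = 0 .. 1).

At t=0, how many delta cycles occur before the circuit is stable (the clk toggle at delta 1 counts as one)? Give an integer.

[bits: clk,s6,s0,s2,s1,s5,s4,s3]
t=0: Δ0=00001101 Δ1=10001101 Δ2=10000101 Δ3=10100101 | 3Δ
t=1: Δ0=10100101 Δ1=00100101 | 1Δ

3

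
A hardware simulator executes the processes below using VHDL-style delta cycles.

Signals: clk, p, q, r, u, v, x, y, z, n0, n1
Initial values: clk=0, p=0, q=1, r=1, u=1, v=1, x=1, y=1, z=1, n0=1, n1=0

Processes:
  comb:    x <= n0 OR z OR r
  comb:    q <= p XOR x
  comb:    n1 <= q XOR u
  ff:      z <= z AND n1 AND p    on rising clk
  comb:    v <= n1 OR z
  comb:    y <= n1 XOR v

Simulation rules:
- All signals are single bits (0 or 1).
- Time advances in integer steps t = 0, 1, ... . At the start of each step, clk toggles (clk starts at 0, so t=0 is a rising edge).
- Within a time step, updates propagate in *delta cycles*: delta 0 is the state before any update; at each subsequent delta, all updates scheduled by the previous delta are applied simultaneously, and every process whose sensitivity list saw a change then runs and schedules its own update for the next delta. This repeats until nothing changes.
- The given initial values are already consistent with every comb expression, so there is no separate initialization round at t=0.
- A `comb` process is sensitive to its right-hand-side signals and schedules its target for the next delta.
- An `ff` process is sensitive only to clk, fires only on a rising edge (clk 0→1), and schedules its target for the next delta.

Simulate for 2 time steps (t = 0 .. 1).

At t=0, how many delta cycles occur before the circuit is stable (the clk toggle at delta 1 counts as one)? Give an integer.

[bits: n1,q,z,clk,v,n0,p,x,y,u,r]
t=0: Δ0=01101101111 Δ1=01111101111 Δ2=01011101111 Δ3=01010101111 Δ4=01010101011 | 4Δ
t=1: Δ0=01010101011 Δ1=01000101011 | 1Δ

4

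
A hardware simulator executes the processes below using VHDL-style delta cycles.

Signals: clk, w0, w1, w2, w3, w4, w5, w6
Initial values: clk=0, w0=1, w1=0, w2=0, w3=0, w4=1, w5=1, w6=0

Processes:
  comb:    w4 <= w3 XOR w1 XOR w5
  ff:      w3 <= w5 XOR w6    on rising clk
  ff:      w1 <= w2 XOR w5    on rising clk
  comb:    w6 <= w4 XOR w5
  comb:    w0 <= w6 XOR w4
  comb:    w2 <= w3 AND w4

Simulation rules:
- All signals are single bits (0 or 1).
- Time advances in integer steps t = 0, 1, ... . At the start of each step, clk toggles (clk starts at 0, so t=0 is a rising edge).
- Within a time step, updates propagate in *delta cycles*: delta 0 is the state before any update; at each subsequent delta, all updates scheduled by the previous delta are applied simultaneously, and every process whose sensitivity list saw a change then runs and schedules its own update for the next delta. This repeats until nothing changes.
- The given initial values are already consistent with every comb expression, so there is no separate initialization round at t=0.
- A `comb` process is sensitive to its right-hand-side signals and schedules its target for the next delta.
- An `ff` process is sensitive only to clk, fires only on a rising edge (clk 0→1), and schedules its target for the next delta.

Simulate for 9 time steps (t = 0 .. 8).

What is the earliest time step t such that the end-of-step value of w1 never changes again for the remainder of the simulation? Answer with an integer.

t=0 Δ0: w3=0 w1=0 w5=1 w6=0 w4=1 w0=1 clk=0 w2=0
  Δ1: clk:0→1
  Δ2: w3:0→1, w1:0→1
  Δ3: w2:0→1
  (3Δ to stable)
t=1 Δ0: w3=1 w1=1 w5=1 w6=0 w4=1 w0=1 clk=1 w2=1
  Δ1: clk:1→0
  (1Δ to stable)
t=2 Δ0: w3=1 w1=1 w5=1 w6=0 w4=1 w0=1 clk=0 w2=1
  Δ1: clk:0→1
  Δ2: w1:1→0
  Δ3: w4:1→0
  Δ4: w6:0→1, w0:1→0, w2:1→0
  Δ5: w0:0→1
  (5Δ to stable)
t=3 Δ0: w3=1 w1=0 w5=1 w6=1 w4=0 w0=1 clk=1 w2=0
  Δ1: clk:1→0
  (1Δ to stable)
t=4 Δ0: w3=1 w1=0 w5=1 w6=1 w4=0 w0=1 clk=0 w2=0
  Δ1: clk:0→1
  Δ2: w3:1→0, w1:0→1
  (2Δ to stable)
t=5 Δ0: w3=0 w1=1 w5=1 w6=1 w4=0 w0=1 clk=1 w2=0
  Δ1: clk:1→0
  (1Δ to stable)
t=6 Δ0: w3=0 w1=1 w5=1 w6=1 w4=0 w0=1 clk=0 w2=0
  Δ1: clk:0→1
  (1Δ to stable)
t=7 Δ0: w3=0 w1=1 w5=1 w6=1 w4=0 w0=1 clk=1 w2=0
  Δ1: clk:1→0
  (1Δ to stable)
t=8 Δ0: w3=0 w1=1 w5=1 w6=1 w4=0 w0=1 clk=0 w2=0
  Δ1: clk:0→1
  (1Δ to stable)

4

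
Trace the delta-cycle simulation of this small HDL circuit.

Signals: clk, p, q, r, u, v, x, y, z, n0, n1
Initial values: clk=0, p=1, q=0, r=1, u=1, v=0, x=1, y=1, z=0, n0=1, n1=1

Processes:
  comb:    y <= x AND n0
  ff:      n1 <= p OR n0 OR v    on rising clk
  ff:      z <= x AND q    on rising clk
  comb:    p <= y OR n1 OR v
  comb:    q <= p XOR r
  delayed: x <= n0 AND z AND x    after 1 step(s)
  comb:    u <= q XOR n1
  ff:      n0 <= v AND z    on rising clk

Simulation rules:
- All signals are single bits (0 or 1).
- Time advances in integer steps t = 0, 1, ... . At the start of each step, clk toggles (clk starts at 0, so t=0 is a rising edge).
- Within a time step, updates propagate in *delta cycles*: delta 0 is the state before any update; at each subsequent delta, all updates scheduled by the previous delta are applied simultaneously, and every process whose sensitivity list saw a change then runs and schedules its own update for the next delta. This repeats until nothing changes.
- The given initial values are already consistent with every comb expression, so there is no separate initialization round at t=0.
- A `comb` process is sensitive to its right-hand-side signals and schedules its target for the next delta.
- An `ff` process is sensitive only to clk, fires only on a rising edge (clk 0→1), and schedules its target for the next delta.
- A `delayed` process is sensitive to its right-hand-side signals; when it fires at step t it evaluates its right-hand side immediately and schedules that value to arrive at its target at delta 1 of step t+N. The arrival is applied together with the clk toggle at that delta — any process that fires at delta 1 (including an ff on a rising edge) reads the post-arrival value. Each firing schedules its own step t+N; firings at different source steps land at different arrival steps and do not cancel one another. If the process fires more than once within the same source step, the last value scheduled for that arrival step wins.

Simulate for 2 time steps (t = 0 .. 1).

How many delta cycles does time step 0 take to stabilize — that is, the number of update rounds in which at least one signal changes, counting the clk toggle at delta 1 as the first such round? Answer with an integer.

[bits: z,clk,x,n1,r,y,n0,u,v,q,p]
t=0: Δ0=00111111001 Δ1=01111111001 Δ2=01111101001 Δ3=01111001001 | 3Δ
t=1: Δ0=01111001001 Δ1=00011001001 | 1Δ

3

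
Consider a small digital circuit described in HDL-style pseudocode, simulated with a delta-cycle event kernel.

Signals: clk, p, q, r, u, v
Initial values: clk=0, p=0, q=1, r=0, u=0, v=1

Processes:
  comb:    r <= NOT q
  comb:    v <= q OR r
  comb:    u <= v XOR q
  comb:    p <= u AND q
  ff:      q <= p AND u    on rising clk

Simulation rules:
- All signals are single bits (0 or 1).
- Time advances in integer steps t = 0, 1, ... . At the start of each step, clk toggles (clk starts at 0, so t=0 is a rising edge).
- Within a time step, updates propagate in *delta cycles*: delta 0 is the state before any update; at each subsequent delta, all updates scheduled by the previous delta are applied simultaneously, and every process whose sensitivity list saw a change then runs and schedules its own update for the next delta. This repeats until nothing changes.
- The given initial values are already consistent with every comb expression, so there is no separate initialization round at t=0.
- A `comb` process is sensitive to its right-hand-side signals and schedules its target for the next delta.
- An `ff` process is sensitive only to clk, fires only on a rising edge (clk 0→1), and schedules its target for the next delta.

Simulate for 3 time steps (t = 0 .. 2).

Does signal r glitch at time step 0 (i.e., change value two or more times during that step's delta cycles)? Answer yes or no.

no

t0.Δ0 v=1 clk=0 p=0 u=0 r=0 q=1
t0.Δ1 v=1 clk=1 p=0 u=0 r=0 q=1
t0.Δ2 v=1 clk=1 p=0 u=0 r=0 q=0
t0.Δ3 v=0 clk=1 p=0 u=1 r=1 q=0
t0.Δ4 v=1 clk=1 p=0 u=0 r=1 q=0
t0.Δ5 v=1 clk=1 p=0 u=1 r=1 q=0
t1.Δ0 v=1 clk=1 p=0 u=1 r=1 q=0
t1.Δ1 v=1 clk=0 p=0 u=1 r=1 q=0
t2.Δ0 v=1 clk=0 p=0 u=1 r=1 q=0
t2.Δ1 v=1 clk=1 p=0 u=1 r=1 q=0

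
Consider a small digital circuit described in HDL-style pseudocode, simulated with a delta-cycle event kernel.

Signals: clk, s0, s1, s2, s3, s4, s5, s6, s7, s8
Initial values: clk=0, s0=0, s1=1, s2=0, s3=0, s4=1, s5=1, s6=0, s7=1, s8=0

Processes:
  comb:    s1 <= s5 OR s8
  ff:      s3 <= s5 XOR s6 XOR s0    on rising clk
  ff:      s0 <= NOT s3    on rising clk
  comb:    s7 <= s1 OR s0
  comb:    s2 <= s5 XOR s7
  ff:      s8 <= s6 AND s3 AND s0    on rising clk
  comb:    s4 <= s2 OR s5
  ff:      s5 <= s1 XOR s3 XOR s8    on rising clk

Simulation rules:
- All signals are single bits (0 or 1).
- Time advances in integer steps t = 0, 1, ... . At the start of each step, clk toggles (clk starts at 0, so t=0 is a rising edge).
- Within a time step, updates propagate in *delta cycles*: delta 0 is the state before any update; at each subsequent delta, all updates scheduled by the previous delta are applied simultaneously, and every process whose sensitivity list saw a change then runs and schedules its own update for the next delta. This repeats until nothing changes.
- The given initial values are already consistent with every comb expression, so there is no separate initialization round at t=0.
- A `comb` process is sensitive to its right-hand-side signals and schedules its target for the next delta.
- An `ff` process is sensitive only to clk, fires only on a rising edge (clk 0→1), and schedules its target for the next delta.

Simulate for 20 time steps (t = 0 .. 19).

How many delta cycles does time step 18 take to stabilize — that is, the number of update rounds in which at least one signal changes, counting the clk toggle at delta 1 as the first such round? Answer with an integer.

5

t=0 Δ0: clk=0 s3=0 s7=1 s8=0 s0=0 s2=0 s6=0 s5=1 s4=1 s1=1
  Δ1: clk:0→1
  Δ2: s3:0→1, s0:0→1
  (2Δ to stable)
t=1 Δ0: clk=1 s3=1 s7=1 s8=0 s0=1 s2=0 s6=0 s5=1 s4=1 s1=1
  Δ1: clk:1→0
  (1Δ to stable)
t=2 Δ0: clk=0 s3=1 s7=1 s8=0 s0=1 s2=0 s6=0 s5=1 s4=1 s1=1
  Δ1: clk:0→1
  Δ2: s3:1→0, s0:1→0, s5:1→0
  Δ3: s2:0→1, s4:1→0, s1:1→0
  Δ4: s7:1→0, s4:0→1
  Δ5: s2:1→0
  Δ6: s4:1→0
  (6Δ to stable)
t=3 Δ0: clk=1 s3=0 s7=0 s8=0 s0=0 s2=0 s6=0 s5=0 s4=0 s1=0
  Δ1: clk:1→0
  (1Δ to stable)
t=4 Δ0: clk=0 s3=0 s7=0 s8=0 s0=0 s2=0 s6=0 s5=0 s4=0 s1=0
  Δ1: clk:0→1
  Δ2: s0:0→1
  Δ3: s7:0→1
  Δ4: s2:0→1
  Δ5: s4:0→1
  (5Δ to stable)
t=5 Δ0: clk=1 s3=0 s7=1 s8=0 s0=1 s2=1 s6=0 s5=0 s4=1 s1=0
  Δ1: clk:1→0
  (1Δ to stable)
t=6 Δ0: clk=0 s3=0 s7=1 s8=0 s0=1 s2=1 s6=0 s5=0 s4=1 s1=0
  Δ1: clk:0→1
  Δ2: s3:0→1
  (2Δ to stable)
t=7 Δ0: clk=1 s3=1 s7=1 s8=0 s0=1 s2=1 s6=0 s5=0 s4=1 s1=0
  Δ1: clk:1→0
  (1Δ to stable)
t=8 Δ0: clk=0 s3=1 s7=1 s8=0 s0=1 s2=1 s6=0 s5=0 s4=1 s1=0
  Δ1: clk:0→1
  Δ2: s0:1→0, s5:0→1
  Δ3: s7:1→0, s2:1→0, s1:0→1
  Δ4: s7:0→1, s2:0→1
  Δ5: s2:1→0
  (5Δ to stable)
t=9 Δ0: clk=1 s3=1 s7=1 s8=0 s0=0 s2=0 s6=0 s5=1 s4=1 s1=1
  Δ1: clk:1→0
  (1Δ to stable)
t=10 Δ0: clk=0 s3=1 s7=1 s8=0 s0=0 s2=0 s6=0 s5=1 s4=1 s1=1
  Δ1: clk:0→1
  Δ2: s5:1→0
  Δ3: s2:0→1, s4:1→0, s1:1→0
  Δ4: s7:1→0, s4:0→1
  Δ5: s2:1→0
  Δ6: s4:1→0
  (6Δ to stable)
t=11 Δ0: clk=1 s3=1 s7=0 s8=0 s0=0 s2=0 s6=0 s5=0 s4=0 s1=0
  Δ1: clk:1→0
  (1Δ to stable)
t=12 Δ0: clk=0 s3=1 s7=0 s8=0 s0=0 s2=0 s6=0 s5=0 s4=0 s1=0
  Δ1: clk:0→1
  Δ2: s3:1→0, s5:0→1
  Δ3: s2:0→1, s4:0→1, s1:0→1
  Δ4: s7:0→1
  Δ5: s2:1→0
  (5Δ to stable)
t=13 Δ0: clk=1 s3=0 s7=1 s8=0 s0=0 s2=0 s6=0 s5=1 s4=1 s1=1
  Δ1: clk:1→0
  (1Δ to stable)
t=14 Δ0: clk=0 s3=0 s7=1 s8=0 s0=0 s2=0 s6=0 s5=1 s4=1 s1=1
  Δ1: clk:0→1
  Δ2: s3:0→1, s0:0→1
  (2Δ to stable)
t=15 Δ0: clk=1 s3=1 s7=1 s8=0 s0=1 s2=0 s6=0 s5=1 s4=1 s1=1
  Δ1: clk:1→0
  (1Δ to stable)
t=16 Δ0: clk=0 s3=1 s7=1 s8=0 s0=1 s2=0 s6=0 s5=1 s4=1 s1=1
  Δ1: clk:0→1
  Δ2: s3:1→0, s0:1→0, s5:1→0
  Δ3: s2:0→1, s4:1→0, s1:1→0
  Δ4: s7:1→0, s4:0→1
  Δ5: s2:1→0
  Δ6: s4:1→0
  (6Δ to stable)
t=17 Δ0: clk=1 s3=0 s7=0 s8=0 s0=0 s2=0 s6=0 s5=0 s4=0 s1=0
  Δ1: clk:1→0
  (1Δ to stable)
t=18 Δ0: clk=0 s3=0 s7=0 s8=0 s0=0 s2=0 s6=0 s5=0 s4=0 s1=0
  Δ1: clk:0→1
  Δ2: s0:0→1
  Δ3: s7:0→1
  Δ4: s2:0→1
  Δ5: s4:0→1
  (5Δ to stable)
t=19 Δ0: clk=1 s3=0 s7=1 s8=0 s0=1 s2=1 s6=0 s5=0 s4=1 s1=0
  Δ1: clk:1→0
  (1Δ to stable)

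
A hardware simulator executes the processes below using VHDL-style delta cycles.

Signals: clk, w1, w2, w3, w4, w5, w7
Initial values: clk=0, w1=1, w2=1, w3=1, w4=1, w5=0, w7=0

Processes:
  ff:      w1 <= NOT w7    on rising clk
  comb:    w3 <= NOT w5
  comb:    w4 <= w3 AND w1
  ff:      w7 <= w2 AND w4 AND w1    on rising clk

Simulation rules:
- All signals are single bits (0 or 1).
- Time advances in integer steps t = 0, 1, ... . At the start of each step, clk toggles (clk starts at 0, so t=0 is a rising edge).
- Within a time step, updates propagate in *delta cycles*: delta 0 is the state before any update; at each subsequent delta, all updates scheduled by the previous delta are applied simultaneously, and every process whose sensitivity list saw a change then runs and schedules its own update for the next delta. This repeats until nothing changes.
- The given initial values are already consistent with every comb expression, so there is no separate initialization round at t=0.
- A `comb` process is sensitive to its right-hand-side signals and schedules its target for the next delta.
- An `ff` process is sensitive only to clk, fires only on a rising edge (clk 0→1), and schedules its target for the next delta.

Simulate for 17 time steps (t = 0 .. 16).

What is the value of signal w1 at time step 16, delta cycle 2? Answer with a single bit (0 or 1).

t=0 Δ0: w1=1 clk=0 w4=1 w2=1 w7=0 w3=1 w5=0
  Δ1: clk:0→1
  Δ2: w7:0→1
  (2Δ to stable)
t=1 Δ0: w1=1 clk=1 w4=1 w2=1 w7=1 w3=1 w5=0
  Δ1: clk:1→0
  (1Δ to stable)
t=2 Δ0: w1=1 clk=0 w4=1 w2=1 w7=1 w3=1 w5=0
  Δ1: clk:0→1
  Δ2: w1:1→0
  Δ3: w4:1→0
  (3Δ to stable)
t=3 Δ0: w1=0 clk=1 w4=0 w2=1 w7=1 w3=1 w5=0
  Δ1: clk:1→0
  (1Δ to stable)
t=4 Δ0: w1=0 clk=0 w4=0 w2=1 w7=1 w3=1 w5=0
  Δ1: clk:0→1
  Δ2: w7:1→0
  (2Δ to stable)
t=5 Δ0: w1=0 clk=1 w4=0 w2=1 w7=0 w3=1 w5=0
  Δ1: clk:1→0
  (1Δ to stable)
t=6 Δ0: w1=0 clk=0 w4=0 w2=1 w7=0 w3=1 w5=0
  Δ1: clk:0→1
  Δ2: w1:0→1
  Δ3: w4:0→1
  (3Δ to stable)
t=7 Δ0: w1=1 clk=1 w4=1 w2=1 w7=0 w3=1 w5=0
  Δ1: clk:1→0
  (1Δ to stable)
t=8 Δ0: w1=1 clk=0 w4=1 w2=1 w7=0 w3=1 w5=0
  Δ1: clk:0→1
  Δ2: w7:0→1
  (2Δ to stable)
t=9 Δ0: w1=1 clk=1 w4=1 w2=1 w7=1 w3=1 w5=0
  Δ1: clk:1→0
  (1Δ to stable)
t=10 Δ0: w1=1 clk=0 w4=1 w2=1 w7=1 w3=1 w5=0
  Δ1: clk:0→1
  Δ2: w1:1→0
  Δ3: w4:1→0
  (3Δ to stable)
t=11 Δ0: w1=0 clk=1 w4=0 w2=1 w7=1 w3=1 w5=0
  Δ1: clk:1→0
  (1Δ to stable)
t=12 Δ0: w1=0 clk=0 w4=0 w2=1 w7=1 w3=1 w5=0
  Δ1: clk:0→1
  Δ2: w7:1→0
  (2Δ to stable)
t=13 Δ0: w1=0 clk=1 w4=0 w2=1 w7=0 w3=1 w5=0
  Δ1: clk:1→0
  (1Δ to stable)
t=14 Δ0: w1=0 clk=0 w4=0 w2=1 w7=0 w3=1 w5=0
  Δ1: clk:0→1
  Δ2: w1:0→1
  Δ3: w4:0→1
  (3Δ to stable)
t=15 Δ0: w1=1 clk=1 w4=1 w2=1 w7=0 w3=1 w5=0
  Δ1: clk:1→0
  (1Δ to stable)
t=16 Δ0: w1=1 clk=0 w4=1 w2=1 w7=0 w3=1 w5=0
  Δ1: clk:0→1
  Δ2: w7:0→1
  (2Δ to stable)

1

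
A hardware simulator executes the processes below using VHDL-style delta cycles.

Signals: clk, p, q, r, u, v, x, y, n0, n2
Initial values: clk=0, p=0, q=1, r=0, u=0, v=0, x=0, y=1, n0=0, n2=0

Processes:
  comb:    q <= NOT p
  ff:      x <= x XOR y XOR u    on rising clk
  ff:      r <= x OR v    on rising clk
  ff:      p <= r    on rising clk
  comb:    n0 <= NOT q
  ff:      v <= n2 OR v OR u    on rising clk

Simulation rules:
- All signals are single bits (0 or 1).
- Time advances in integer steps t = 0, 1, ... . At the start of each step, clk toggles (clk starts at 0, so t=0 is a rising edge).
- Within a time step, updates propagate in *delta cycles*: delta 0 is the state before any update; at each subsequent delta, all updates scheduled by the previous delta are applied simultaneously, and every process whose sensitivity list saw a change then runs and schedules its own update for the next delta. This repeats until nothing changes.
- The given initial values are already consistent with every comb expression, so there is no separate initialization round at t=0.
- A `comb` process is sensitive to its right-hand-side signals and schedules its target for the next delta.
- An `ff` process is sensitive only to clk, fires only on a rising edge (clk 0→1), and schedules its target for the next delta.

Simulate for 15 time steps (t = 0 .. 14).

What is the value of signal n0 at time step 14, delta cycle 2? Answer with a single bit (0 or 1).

t=0 Δ0: n2=0 clk=0 p=0 u=0 x=0 q=1 v=0 y=1 n0=0 r=0
  Δ1: clk:0→1
  Δ2: x:0→1
  (2Δ to stable)
t=1 Δ0: n2=0 clk=1 p=0 u=0 x=1 q=1 v=0 y=1 n0=0 r=0
  Δ1: clk:1→0
  (1Δ to stable)
t=2 Δ0: n2=0 clk=0 p=0 u=0 x=1 q=1 v=0 y=1 n0=0 r=0
  Δ1: clk:0→1
  Δ2: x:1→0, r:0→1
  (2Δ to stable)
t=3 Δ0: n2=0 clk=1 p=0 u=0 x=0 q=1 v=0 y=1 n0=0 r=1
  Δ1: clk:1→0
  (1Δ to stable)
t=4 Δ0: n2=0 clk=0 p=0 u=0 x=0 q=1 v=0 y=1 n0=0 r=1
  Δ1: clk:0→1
  Δ2: p:0→1, x:0→1, r:1→0
  Δ3: q:1→0
  Δ4: n0:0→1
  (4Δ to stable)
t=5 Δ0: n2=0 clk=1 p=1 u=0 x=1 q=0 v=0 y=1 n0=1 r=0
  Δ1: clk:1→0
  (1Δ to stable)
t=6 Δ0: n2=0 clk=0 p=1 u=0 x=1 q=0 v=0 y=1 n0=1 r=0
  Δ1: clk:0→1
  Δ2: p:1→0, x:1→0, r:0→1
  Δ3: q:0→1
  Δ4: n0:1→0
  (4Δ to stable)
t=7 Δ0: n2=0 clk=1 p=0 u=0 x=0 q=1 v=0 y=1 n0=0 r=1
  Δ1: clk:1→0
  (1Δ to stable)
t=8 Δ0: n2=0 clk=0 p=0 u=0 x=0 q=1 v=0 y=1 n0=0 r=1
  Δ1: clk:0→1
  Δ2: p:0→1, x:0→1, r:1→0
  Δ3: q:1→0
  Δ4: n0:0→1
  (4Δ to stable)
t=9 Δ0: n2=0 clk=1 p=1 u=0 x=1 q=0 v=0 y=1 n0=1 r=0
  Δ1: clk:1→0
  (1Δ to stable)
t=10 Δ0: n2=0 clk=0 p=1 u=0 x=1 q=0 v=0 y=1 n0=1 r=0
  Δ1: clk:0→1
  Δ2: p:1→0, x:1→0, r:0→1
  Δ3: q:0→1
  Δ4: n0:1→0
  (4Δ to stable)
t=11 Δ0: n2=0 clk=1 p=0 u=0 x=0 q=1 v=0 y=1 n0=0 r=1
  Δ1: clk:1→0
  (1Δ to stable)
t=12 Δ0: n2=0 clk=0 p=0 u=0 x=0 q=1 v=0 y=1 n0=0 r=1
  Δ1: clk:0→1
  Δ2: p:0→1, x:0→1, r:1→0
  Δ3: q:1→0
  Δ4: n0:0→1
  (4Δ to stable)
t=13 Δ0: n2=0 clk=1 p=1 u=0 x=1 q=0 v=0 y=1 n0=1 r=0
  Δ1: clk:1→0
  (1Δ to stable)
t=14 Δ0: n2=0 clk=0 p=1 u=0 x=1 q=0 v=0 y=1 n0=1 r=0
  Δ1: clk:0→1
  Δ2: p:1→0, x:1→0, r:0→1
  Δ3: q:0→1
  Δ4: n0:1→0
  (4Δ to stable)

1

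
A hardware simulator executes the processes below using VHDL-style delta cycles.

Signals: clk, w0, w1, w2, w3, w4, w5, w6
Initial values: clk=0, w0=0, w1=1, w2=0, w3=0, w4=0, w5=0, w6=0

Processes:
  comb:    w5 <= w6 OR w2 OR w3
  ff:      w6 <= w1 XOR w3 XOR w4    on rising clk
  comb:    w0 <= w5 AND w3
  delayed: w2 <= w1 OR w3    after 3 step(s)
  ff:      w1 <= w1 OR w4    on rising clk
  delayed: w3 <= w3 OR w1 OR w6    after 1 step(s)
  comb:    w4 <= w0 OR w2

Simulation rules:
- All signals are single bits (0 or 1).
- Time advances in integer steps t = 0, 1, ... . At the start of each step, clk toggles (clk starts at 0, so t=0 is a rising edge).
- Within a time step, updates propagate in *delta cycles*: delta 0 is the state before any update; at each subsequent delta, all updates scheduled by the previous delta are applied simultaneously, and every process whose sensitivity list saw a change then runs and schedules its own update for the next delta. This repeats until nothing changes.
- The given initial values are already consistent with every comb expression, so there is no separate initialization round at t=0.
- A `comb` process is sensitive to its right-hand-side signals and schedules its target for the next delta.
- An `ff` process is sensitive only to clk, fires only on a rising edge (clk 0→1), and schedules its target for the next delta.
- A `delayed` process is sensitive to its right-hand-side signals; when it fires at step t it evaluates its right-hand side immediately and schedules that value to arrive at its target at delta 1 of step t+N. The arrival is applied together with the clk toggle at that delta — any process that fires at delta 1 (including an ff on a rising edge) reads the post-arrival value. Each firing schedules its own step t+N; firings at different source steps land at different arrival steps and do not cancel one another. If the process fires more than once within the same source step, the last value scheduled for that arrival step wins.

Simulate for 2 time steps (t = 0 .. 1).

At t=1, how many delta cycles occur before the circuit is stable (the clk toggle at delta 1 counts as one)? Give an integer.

3

[bits: clk,w2,w4,w0,w6,w5,w3,w1]
t=0: Δ0=00000001 Δ1=10000001 Δ2=10001001 Δ3=10001101 | 3Δ
t=1: Δ0=10001101 Δ1=00001111 Δ2=00011111 Δ3=00111111 | 3Δ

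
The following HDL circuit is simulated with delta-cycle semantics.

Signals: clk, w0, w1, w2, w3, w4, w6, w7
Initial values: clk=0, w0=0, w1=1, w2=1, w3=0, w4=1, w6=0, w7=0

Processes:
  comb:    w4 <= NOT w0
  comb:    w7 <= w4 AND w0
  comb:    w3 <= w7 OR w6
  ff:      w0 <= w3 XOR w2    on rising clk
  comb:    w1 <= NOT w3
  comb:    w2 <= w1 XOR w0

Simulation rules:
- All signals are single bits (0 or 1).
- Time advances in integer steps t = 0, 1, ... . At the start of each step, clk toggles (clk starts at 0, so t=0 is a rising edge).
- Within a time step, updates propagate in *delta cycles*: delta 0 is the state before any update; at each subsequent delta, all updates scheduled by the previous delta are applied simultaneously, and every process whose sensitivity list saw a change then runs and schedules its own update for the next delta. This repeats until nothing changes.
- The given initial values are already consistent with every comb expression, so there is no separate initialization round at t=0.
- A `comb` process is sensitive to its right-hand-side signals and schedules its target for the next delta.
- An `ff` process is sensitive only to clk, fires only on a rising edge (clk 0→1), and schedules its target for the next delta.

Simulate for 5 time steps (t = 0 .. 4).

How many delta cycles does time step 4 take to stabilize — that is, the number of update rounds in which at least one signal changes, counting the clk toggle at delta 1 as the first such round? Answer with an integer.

7

t0.Δ0 w1=1 w7=0 w4=1 w0=0 w2=1 w3=0 w6=0 clk=0
t0.Δ1 w1=1 w7=0 w4=1 w0=0 w2=1 w3=0 w6=0 clk=1
t0.Δ2 w1=1 w7=0 w4=1 w0=1 w2=1 w3=0 w6=0 clk=1
t0.Δ3 w1=1 w7=1 w4=0 w0=1 w2=0 w3=0 w6=0 clk=1
t0.Δ4 w1=1 w7=0 w4=0 w0=1 w2=0 w3=1 w6=0 clk=1
t0.Δ5 w1=0 w7=0 w4=0 w0=1 w2=0 w3=0 w6=0 clk=1
t0.Δ6 w1=1 w7=0 w4=0 w0=1 w2=1 w3=0 w6=0 clk=1
t0.Δ7 w1=1 w7=0 w4=0 w0=1 w2=0 w3=0 w6=0 clk=1
t1.Δ0 w1=1 w7=0 w4=0 w0=1 w2=0 w3=0 w6=0 clk=1
t1.Δ1 w1=1 w7=0 w4=0 w0=1 w2=0 w3=0 w6=0 clk=0
t2.Δ0 w1=1 w7=0 w4=0 w0=1 w2=0 w3=0 w6=0 clk=0
t2.Δ1 w1=1 w7=0 w4=0 w0=1 w2=0 w3=0 w6=0 clk=1
t2.Δ2 w1=1 w7=0 w4=0 w0=0 w2=0 w3=0 w6=0 clk=1
t2.Δ3 w1=1 w7=0 w4=1 w0=0 w2=1 w3=0 w6=0 clk=1
t3.Δ0 w1=1 w7=0 w4=1 w0=0 w2=1 w3=0 w6=0 clk=1
t3.Δ1 w1=1 w7=0 w4=1 w0=0 w2=1 w3=0 w6=0 clk=0
t4.Δ0 w1=1 w7=0 w4=1 w0=0 w2=1 w3=0 w6=0 clk=0
t4.Δ1 w1=1 w7=0 w4=1 w0=0 w2=1 w3=0 w6=0 clk=1
t4.Δ2 w1=1 w7=0 w4=1 w0=1 w2=1 w3=0 w6=0 clk=1
t4.Δ3 w1=1 w7=1 w4=0 w0=1 w2=0 w3=0 w6=0 clk=1
t4.Δ4 w1=1 w7=0 w4=0 w0=1 w2=0 w3=1 w6=0 clk=1
t4.Δ5 w1=0 w7=0 w4=0 w0=1 w2=0 w3=0 w6=0 clk=1
t4.Δ6 w1=1 w7=0 w4=0 w0=1 w2=1 w3=0 w6=0 clk=1
t4.Δ7 w1=1 w7=0 w4=0 w0=1 w2=0 w3=0 w6=0 clk=1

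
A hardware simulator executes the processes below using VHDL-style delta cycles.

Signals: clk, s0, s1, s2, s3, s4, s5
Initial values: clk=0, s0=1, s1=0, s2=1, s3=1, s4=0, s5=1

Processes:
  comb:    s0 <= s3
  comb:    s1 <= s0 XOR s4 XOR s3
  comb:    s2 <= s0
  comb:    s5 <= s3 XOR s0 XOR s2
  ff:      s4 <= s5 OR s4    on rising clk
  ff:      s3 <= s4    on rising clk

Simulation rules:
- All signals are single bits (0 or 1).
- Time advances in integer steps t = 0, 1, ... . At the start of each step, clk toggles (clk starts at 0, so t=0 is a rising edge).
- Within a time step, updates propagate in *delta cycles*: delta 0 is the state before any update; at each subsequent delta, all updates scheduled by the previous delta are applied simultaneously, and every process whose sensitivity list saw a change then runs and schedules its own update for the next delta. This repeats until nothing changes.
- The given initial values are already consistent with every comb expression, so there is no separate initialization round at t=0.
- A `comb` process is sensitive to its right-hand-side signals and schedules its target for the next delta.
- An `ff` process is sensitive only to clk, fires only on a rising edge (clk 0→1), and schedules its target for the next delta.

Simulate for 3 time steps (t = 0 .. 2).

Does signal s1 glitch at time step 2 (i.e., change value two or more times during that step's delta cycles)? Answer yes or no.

t=0 Δ0: s1=0 s0=1 s2=1 s5=1 s4=0 s3=1 clk=0
  Δ1: clk:0→1
  Δ2: s4:0→1, s3:1→0
  Δ3: s0:1→0, s5:1→0
  Δ4: s1:0→1, s2:1→0, s5:0→1
  Δ5: s5:1→0
  (5Δ to stable)
t=1 Δ0: s1=1 s0=0 s2=0 s5=0 s4=1 s3=0 clk=1
  Δ1: clk:1→0
  (1Δ to stable)
t=2 Δ0: s1=1 s0=0 s2=0 s5=0 s4=1 s3=0 clk=0
  Δ1: clk:0→1
  Δ2: s3:0→1
  Δ3: s1:1→0, s0:0→1, s5:0→1
  Δ4: s1:0→1, s2:0→1, s5:1→0
  Δ5: s5:0→1
  (5Δ to stable)

yes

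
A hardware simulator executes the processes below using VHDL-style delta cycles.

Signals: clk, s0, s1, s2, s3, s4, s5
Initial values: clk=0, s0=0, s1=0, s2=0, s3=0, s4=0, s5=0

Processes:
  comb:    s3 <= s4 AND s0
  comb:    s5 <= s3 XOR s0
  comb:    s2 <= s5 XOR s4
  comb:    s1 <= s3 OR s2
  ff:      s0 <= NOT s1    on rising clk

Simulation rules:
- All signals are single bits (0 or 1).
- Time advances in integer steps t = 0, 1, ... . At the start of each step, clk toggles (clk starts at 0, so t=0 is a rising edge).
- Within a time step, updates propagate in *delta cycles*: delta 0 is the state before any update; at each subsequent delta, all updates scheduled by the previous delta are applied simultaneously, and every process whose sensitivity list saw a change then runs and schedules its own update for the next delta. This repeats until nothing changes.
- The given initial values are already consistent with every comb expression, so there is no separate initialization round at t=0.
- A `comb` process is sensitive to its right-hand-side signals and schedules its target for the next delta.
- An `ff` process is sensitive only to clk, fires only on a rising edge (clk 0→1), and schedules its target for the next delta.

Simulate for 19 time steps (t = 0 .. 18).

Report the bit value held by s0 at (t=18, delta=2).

0

[bits: s0,s5,clk,s2,s4,s3,s1]
t=0: Δ0=0000000 Δ1=0010000 Δ2=1010000 Δ3=1110000 Δ4=1111000 Δ5=1111001 | 5Δ
t=1: Δ0=1111001 Δ1=1101001 | 1Δ
t=2: Δ0=1101001 Δ1=1111001 Δ2=0111001 Δ3=0011001 Δ4=0010001 Δ5=0010000 | 5Δ
t=3: Δ0=0010000 Δ1=0000000 | 1Δ
t=4: Δ0=0000000 Δ1=0010000 Δ2=1010000 Δ3=1110000 Δ4=1111000 Δ5=1111001 | 5Δ
t=5: Δ0=1111001 Δ1=1101001 | 1Δ
t=6: Δ0=1101001 Δ1=1111001 Δ2=0111001 Δ3=0011001 Δ4=0010001 Δ5=0010000 | 5Δ
t=7: Δ0=0010000 Δ1=0000000 | 1Δ
t=8: Δ0=0000000 Δ1=0010000 Δ2=1010000 Δ3=1110000 Δ4=1111000 Δ5=1111001 | 5Δ
t=9: Δ0=1111001 Δ1=1101001 | 1Δ
t=10: Δ0=1101001 Δ1=1111001 Δ2=0111001 Δ3=0011001 Δ4=0010001 Δ5=0010000 | 5Δ
t=11: Δ0=0010000 Δ1=0000000 | 1Δ
t=12: Δ0=0000000 Δ1=0010000 Δ2=1010000 Δ3=1110000 Δ4=1111000 Δ5=1111001 | 5Δ
t=13: Δ0=1111001 Δ1=1101001 | 1Δ
t=14: Δ0=1101001 Δ1=1111001 Δ2=0111001 Δ3=0011001 Δ4=0010001 Δ5=0010000 | 5Δ
t=15: Δ0=0010000 Δ1=0000000 | 1Δ
t=16: Δ0=0000000 Δ1=0010000 Δ2=1010000 Δ3=1110000 Δ4=1111000 Δ5=1111001 | 5Δ
t=17: Δ0=1111001 Δ1=1101001 | 1Δ
t=18: Δ0=1101001 Δ1=1111001 Δ2=0111001 Δ3=0011001 Δ4=0010001 Δ5=0010000 | 5Δ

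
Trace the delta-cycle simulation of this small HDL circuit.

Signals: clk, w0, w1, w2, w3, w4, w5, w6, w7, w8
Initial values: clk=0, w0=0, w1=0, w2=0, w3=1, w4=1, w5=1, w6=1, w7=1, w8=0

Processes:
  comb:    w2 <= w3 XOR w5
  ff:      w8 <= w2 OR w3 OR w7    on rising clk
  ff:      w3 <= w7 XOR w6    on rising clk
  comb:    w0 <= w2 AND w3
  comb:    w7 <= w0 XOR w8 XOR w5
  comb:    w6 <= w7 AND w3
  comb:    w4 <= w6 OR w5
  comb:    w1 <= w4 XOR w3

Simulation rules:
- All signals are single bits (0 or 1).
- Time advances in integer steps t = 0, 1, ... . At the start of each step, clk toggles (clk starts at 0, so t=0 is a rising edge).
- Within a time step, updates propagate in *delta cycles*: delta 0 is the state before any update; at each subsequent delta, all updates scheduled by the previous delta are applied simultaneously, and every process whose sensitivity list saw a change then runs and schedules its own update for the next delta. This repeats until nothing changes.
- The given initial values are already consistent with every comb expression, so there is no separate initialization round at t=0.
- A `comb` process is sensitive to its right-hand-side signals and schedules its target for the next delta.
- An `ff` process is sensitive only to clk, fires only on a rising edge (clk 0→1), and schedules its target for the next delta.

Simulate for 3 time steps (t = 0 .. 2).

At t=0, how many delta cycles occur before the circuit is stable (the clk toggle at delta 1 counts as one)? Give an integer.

3

[bits: clk,w5,w4,w0,w8,w2,w6,w1,w7,w3]
t=0: Δ0=0110001011 Δ1=1110001011 Δ2=1110101010 Δ3=1110110100 | 3Δ
t=1: Δ0=1110110100 Δ1=0110110100 | 1Δ
t=2: Δ0=0110110100 Δ1=1110110100 | 1Δ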